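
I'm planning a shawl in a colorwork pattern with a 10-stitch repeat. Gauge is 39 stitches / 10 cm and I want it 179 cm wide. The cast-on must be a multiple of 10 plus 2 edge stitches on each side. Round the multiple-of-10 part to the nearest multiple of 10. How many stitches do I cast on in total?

CO 694 sts.

39 / 10 = 3.9 sts per cm.
179 × 3.9 = 698.10 sts.
Less 4 edge sts → 694.10 for the repeat.
Nearest multiple of 10: 690.
Add back 4 edge sts → 694.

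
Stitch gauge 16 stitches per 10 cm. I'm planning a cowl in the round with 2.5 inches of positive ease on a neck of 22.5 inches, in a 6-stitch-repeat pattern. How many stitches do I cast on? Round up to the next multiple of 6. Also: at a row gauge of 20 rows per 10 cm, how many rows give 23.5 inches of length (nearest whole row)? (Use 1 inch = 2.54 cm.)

Cast on 102 stitches; work 119 rows.

Finished = 22.5 + 2.5 = 25 inches.
25 inches × 2.54 = 63.50 cm.
16/10 = 1.6 sts per cm; 63.50 × 1.6 = 101.60 sts.
Next multiple of 6 → 102.
23.5 inches = 59.69 cm; × 2 = 119.38 → 119 rows.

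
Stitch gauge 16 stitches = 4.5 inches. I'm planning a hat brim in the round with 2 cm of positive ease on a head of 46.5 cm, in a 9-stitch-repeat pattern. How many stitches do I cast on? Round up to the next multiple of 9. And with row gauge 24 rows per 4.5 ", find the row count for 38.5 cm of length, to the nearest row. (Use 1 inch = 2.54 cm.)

Cast on 72 stitches; work 81 rows.

Finished = 46.5 + 2 = 48.5 cm.
48.5 cm × 1/2.54 = 19.09 inches.
16/4.5 = 3.556 sts per in; 19.09 × 3.556 = 67.89 sts.
Next multiple of 9 → 72.
38.5 cm = 15.16 inches; × 5.333 = 80.84 → 81 rows.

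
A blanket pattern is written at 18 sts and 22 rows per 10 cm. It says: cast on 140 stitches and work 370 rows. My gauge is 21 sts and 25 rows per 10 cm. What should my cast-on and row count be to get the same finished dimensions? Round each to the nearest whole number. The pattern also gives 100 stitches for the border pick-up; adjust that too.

Stitches: 140 × 21/18 = 163.33 → 163.
Rows: 370 × 25/22 = 420.45 → 420.
border pick-up: 100 × 21/18 = 116.67 → 117.

Cast on 163 stitches; work 420 rows; border pick-up 117 stitches.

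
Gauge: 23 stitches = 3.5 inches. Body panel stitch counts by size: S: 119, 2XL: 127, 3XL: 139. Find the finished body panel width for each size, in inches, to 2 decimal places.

S 18.11 inches; 2XL 19.33 inches; 3XL 21.15 inches.

23/3.5 = 6.571 sts per in.
S: 119 / 6.571 = 18.109 → 18.11 in.
2XL: 127 / 6.571 = 19.326 → 19.33 in.
3XL: 139 / 6.571 = 21.152 → 21.15 in.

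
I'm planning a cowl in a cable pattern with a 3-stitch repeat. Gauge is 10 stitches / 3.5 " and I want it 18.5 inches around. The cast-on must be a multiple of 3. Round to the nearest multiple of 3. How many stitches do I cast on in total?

CO 54 sts.

10 / 3.5 = 2.857 sts per inch.
18.5 × 2.857 = 52.86 sts.
Nearest multiple of 3: 54.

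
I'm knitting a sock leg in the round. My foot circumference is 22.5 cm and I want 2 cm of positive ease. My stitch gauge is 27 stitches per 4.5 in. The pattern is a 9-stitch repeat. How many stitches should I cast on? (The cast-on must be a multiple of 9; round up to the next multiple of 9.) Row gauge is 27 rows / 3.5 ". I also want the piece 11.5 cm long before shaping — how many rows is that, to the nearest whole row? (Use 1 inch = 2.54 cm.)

Finished = 22.5 + 2 = 24.5 cm.
24.5 cm × 1/2.54 = 9.65 inches.
27/4.5 = 6 sts per in; 9.65 × 6 = 57.87 sts.
Next multiple of 9 → 63.
11.5 cm = 4.53 inches; × 7.714 = 34.93 → 35 rows.

Cast on 63 stitches; work 35 rows.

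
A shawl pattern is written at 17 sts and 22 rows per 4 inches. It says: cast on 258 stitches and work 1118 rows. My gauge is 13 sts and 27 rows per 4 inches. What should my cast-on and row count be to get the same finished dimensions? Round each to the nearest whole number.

Stitches: 258 × 13/17 = 197.29 → 197.
Rows: 1118 × 27/22 = 1372.09 → 1372.

Cast on 197 stitches; work 1372 rows.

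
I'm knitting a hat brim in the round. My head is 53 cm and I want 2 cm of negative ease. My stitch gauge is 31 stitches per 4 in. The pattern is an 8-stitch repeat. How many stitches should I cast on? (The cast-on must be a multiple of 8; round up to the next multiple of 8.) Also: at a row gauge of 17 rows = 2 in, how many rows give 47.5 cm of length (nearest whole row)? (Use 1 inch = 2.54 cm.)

Cast on 160 stitches; work 159 rows.

Finished = 53 − 2 = 51 cm.
51 cm × 1/2.54 = 20.08 inches.
31/4 = 7.75 sts per in; 20.08 × 7.75 = 155.61 sts.
Next multiple of 8 → 160.
47.5 cm = 18.70 inches; × 8.5 = 158.96 → 159 rows.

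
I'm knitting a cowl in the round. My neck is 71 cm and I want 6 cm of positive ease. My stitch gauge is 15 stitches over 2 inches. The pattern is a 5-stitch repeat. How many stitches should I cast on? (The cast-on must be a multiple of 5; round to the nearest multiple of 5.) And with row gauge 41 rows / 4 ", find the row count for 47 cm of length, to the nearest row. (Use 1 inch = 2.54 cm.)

Finished = 71 + 6 = 77 cm.
77 cm × 1/2.54 = 30.31 inches.
15/2 = 7.5 sts per in; 30.31 × 7.5 = 227.36 sts.
Nearest multiple of 5 → 225.
47 cm = 18.50 inches; × 10.25 = 189.67 → 190 rows.

Cast on 225 stitches; work 190 rows.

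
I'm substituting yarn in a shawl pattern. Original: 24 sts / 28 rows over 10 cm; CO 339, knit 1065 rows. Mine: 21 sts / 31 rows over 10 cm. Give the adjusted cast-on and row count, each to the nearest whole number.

Cast on 297 stitches; work 1179 rows.

Stitches: 339 × 21/24 = 296.62 → 297.
Rows: 1065 × 31/28 = 1179.11 → 1179.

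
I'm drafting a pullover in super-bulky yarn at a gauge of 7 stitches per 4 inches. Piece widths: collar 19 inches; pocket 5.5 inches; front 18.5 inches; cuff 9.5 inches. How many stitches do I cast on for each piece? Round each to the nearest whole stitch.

collar 33; pocket 10; front 32; cuff 17.

Rate = 7/4 = 1.75 sts per in.
collar: 19 × 1.75 = 33.25 → 33.
pocket: 5.5 × 1.75 = 9.62 → 10.
front: 18.5 × 1.75 = 32.38 → 32.
cuff: 9.5 × 1.75 = 16.62 → 17.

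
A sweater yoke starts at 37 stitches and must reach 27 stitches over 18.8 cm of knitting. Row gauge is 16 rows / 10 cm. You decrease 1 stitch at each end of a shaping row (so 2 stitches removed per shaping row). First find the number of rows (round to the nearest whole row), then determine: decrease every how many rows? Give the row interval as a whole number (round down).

Decrease every 6th row.

Rows = 18.8 × 1.6 = 30.1 → 30 rows.
Stitches to remove: 10 → 5 shaping rows (at 2 st each).
30 / 5 = 6.00 → every 6 rows.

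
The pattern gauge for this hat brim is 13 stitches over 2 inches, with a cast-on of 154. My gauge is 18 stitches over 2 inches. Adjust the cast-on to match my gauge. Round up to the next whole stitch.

Cast on 214 stitches.

Scale factor = 18 / 13 = 1.385.
154 × 18 / 13 = 213.23 sts.
→ 214 sts.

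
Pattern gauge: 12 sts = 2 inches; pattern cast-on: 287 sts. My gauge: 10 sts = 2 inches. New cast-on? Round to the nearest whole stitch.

Scale factor = 10 / 12 = 0.833.
287 × 10 / 12 = 239.17 sts.
→ 239 sts.

239 stitches.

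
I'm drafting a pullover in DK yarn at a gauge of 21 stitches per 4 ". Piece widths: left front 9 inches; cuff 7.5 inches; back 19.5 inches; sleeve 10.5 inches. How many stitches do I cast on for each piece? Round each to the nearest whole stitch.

left front 47; cuff 39; back 102; sleeve 55.

Rate = 21/4 = 5.25 sts per in.
left front: 9 × 5.25 = 47.25 → 47.
cuff: 7.5 × 5.25 = 39.38 → 39.
back: 19.5 × 5.25 = 102.38 → 102.
sleeve: 10.5 × 5.25 = 55.12 → 55.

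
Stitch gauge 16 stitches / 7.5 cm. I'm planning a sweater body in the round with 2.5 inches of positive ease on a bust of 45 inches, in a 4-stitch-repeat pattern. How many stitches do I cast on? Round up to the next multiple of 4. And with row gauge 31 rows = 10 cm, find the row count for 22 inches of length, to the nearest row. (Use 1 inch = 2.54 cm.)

Finished = 45 + 2.5 = 47.5 inches.
47.5 inches × 2.54 = 120.65 cm.
16/7.5 = 2.133 sts per cm; 120.65 × 2.133 = 257.39 sts.
Next multiple of 4 → 260.
22 inches = 55.88 cm; × 3.1 = 173.23 → 173 rows.

Cast on 260 stitches; work 173 rows.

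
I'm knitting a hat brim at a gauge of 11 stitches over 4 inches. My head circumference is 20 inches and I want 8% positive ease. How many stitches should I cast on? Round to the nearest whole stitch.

CO 59 sts.

Finished = 20 × 1.08 = 21.60 in.
11 / 4 = 2.75 sts per inch.
21.60 × 2.75 = 59.40 sts.
→ 59 sts.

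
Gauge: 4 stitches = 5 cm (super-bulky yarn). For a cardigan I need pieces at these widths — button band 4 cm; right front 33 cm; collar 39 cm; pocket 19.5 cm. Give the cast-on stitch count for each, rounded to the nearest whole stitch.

Rate = 4/5 = 0.8 sts per cm.
button band: 4 × 0.8 = 3.20 → 3.
right front: 33 × 0.8 = 26.40 → 26.
collar: 39 × 0.8 = 31.20 → 31.
pocket: 19.5 × 0.8 = 15.60 → 16.

button band 3; right front 26; collar 31; pocket 16.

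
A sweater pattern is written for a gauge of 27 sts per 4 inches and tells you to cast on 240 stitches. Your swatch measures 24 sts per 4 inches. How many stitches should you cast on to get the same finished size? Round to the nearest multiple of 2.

214 stitches.

Scale factor = 24 / 27 = 0.889.
240 × 24 / 27 = 213.33 sts.
→ 214 sts.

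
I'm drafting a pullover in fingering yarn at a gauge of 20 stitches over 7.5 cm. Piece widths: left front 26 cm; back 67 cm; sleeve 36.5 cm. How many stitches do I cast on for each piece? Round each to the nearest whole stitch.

Rate = 20/7.5 = 2.667 sts per cm.
left front: 26 × 2.667 = 69.33 → 69.
back: 67 × 2.667 = 178.67 → 179.
sleeve: 36.5 × 2.667 = 97.33 → 97.

left front 69; back 179; sleeve 97.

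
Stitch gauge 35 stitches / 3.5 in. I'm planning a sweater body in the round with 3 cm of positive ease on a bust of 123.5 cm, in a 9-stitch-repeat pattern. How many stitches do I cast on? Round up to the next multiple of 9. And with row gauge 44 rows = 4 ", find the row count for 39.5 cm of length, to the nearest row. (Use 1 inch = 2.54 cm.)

Cast on 504 stitches; work 171 rows.

Finished = 123.5 + 3 = 126.5 cm.
126.5 cm × 1/2.54 = 49.80 inches.
35/3.5 = 10 sts per in; 49.80 × 10 = 498.03 sts.
Next multiple of 9 → 504.
39.5 cm = 15.55 inches; × 11 = 171.06 → 171 rows.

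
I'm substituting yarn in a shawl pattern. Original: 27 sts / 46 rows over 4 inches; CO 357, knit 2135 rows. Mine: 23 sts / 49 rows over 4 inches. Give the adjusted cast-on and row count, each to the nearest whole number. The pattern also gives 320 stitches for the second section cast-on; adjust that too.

Stitches: 357 × 23/27 = 304.11 → 304.
Rows: 2135 × 49/46 = 2274.24 → 2274.
second section cast-on: 320 × 23/27 = 272.59 → 273.

Cast on 304 stitches; work 2274 rows; second section cast-on 273 stitches.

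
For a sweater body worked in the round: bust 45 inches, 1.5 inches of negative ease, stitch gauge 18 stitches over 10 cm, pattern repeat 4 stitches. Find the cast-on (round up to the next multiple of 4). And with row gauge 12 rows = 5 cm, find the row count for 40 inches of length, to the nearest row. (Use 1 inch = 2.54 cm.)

Cast on 200 stitches; work 244 rows.

Finished = 45 − 1.5 = 43.5 inches.
43.5 inches × 2.54 = 110.49 cm.
18/10 = 1.8 sts per cm; 110.49 × 1.8 = 198.88 sts.
Next multiple of 4 → 200.
40 inches = 101.60 cm; × 2.4 = 243.84 → 244 rows.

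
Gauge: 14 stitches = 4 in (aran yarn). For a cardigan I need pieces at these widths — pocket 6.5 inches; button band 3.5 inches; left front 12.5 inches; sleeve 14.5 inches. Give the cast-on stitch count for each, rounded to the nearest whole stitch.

pocket 23; button band 12; left front 44; sleeve 51.

Rate = 14/4 = 3.5 sts per in.
pocket: 6.5 × 3.5 = 22.75 → 23.
button band: 3.5 × 3.5 = 12.25 → 12.
left front: 12.5 × 3.5 = 43.75 → 44.
sleeve: 14.5 × 3.5 = 50.75 → 51.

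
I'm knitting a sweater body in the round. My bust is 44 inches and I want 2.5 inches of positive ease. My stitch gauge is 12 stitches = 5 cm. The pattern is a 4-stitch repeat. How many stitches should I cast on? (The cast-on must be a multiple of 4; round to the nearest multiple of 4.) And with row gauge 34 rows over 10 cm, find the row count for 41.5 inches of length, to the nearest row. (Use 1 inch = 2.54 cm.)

Finished = 44 + 2.5 = 46.5 inches.
46.5 inches × 2.54 = 118.11 cm.
12/5 = 2.4 sts per cm; 118.11 × 2.4 = 283.46 sts.
Nearest multiple of 4 → 284.
41.5 inches = 105.41 cm; × 3.4 = 358.39 → 358 rows.

Cast on 284 stitches; work 358 rows.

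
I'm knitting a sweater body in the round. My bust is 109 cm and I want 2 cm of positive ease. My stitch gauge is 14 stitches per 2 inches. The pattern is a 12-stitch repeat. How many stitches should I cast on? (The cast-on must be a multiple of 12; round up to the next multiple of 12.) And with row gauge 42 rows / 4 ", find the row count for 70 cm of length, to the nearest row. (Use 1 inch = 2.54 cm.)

Finished = 109 + 2 = 111 cm.
111 cm × 1/2.54 = 43.70 inches.
14/2 = 7 sts per in; 43.70 × 7 = 305.91 sts.
Next multiple of 12 → 312.
70 cm = 27.56 inches; × 10.5 = 289.37 → 289 rows.

Cast on 312 stitches; work 289 rows.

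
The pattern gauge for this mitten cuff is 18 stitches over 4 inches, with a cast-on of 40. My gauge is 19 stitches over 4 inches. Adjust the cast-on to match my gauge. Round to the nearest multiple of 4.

Scale factor = 19 / 18 = 1.056.
40 × 19 / 18 = 42.22 sts.
→ 44 sts.

CO 44 sts.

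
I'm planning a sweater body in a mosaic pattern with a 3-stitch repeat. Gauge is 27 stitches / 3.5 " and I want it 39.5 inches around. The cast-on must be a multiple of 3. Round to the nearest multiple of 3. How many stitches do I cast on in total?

27 / 3.5 = 7.714 sts per inch.
39.5 × 7.714 = 304.71 sts.
Nearest multiple of 3: 306.

306 stitches.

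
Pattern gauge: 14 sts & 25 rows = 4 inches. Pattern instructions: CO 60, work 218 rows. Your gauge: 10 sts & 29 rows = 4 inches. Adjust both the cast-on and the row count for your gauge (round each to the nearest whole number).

Stitches: 60 × 10/14 = 42.86 → 43.
Rows: 218 × 29/25 = 252.88 → 253.

Cast on 43 stitches; work 253 rows.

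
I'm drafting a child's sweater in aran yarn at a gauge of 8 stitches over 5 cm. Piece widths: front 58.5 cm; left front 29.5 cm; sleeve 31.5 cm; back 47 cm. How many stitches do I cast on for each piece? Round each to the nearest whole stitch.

Rate = 8/5 = 1.6 sts per cm.
front: 58.5 × 1.6 = 93.60 → 94.
left front: 29.5 × 1.6 = 47.20 → 47.
sleeve: 31.5 × 1.6 = 50.40 → 50.
back: 47 × 1.6 = 75.20 → 75.

front 94; left front 47; sleeve 50; back 75.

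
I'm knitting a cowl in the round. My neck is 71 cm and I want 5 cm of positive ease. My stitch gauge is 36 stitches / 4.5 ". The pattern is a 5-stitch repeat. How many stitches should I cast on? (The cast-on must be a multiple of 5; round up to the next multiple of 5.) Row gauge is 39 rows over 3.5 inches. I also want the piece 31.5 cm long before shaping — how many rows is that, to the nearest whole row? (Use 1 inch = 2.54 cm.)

Cast on 240 stitches; work 138 rows.

Finished = 71 + 5 = 76 cm.
76 cm × 1/2.54 = 29.92 inches.
36/4.5 = 8 sts per in; 29.92 × 8 = 239.37 sts.
Next multiple of 5 → 240.
31.5 cm = 12.40 inches; × 11.143 = 138.19 → 138 rows.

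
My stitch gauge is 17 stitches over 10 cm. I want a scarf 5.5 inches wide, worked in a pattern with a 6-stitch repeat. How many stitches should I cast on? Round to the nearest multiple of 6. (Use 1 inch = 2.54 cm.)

5.5 in = 5.5 × 2.54 = 13.97 cm.
17 / 10 = 1.7 sts/cm.
13.97 × 1.7 = 23.75 sts.
→ 24.

CO 24 sts.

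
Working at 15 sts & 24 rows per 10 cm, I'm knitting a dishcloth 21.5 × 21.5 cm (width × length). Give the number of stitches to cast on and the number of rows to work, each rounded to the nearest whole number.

Cast on 32 stitches and work 52 rows.

Stitch gauge = 15/10 = 1.5 sts/cm; 21.5 × 1.5 = 32.25 → 32 sts.
Row gauge = 24/10 = 2.4 rows/cm; 21.5 × 2.4 = 51.60 → 52 rows.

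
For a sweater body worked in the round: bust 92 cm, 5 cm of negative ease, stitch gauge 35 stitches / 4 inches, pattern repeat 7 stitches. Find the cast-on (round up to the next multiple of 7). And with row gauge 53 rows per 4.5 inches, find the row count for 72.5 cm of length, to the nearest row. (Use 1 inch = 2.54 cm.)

Cast on 301 stitches; work 336 rows.

Finished = 92 − 5 = 87 cm.
87 cm × 1/2.54 = 34.25 inches.
35/4 = 8.75 sts per in; 34.25 × 8.75 = 299.70 sts.
Next multiple of 7 → 301.
72.5 cm = 28.54 inches; × 11.778 = 336.18 → 336 rows.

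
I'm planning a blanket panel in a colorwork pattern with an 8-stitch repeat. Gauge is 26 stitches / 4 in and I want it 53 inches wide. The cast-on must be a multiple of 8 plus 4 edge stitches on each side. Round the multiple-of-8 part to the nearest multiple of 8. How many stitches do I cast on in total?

CO 344 sts.

26 / 4 = 6.5 sts per inch.
53 × 6.5 = 344.50 sts.
Less 8 edge sts → 336.50 for the repeat.
Nearest multiple of 8: 336.
Add back 8 edge sts → 344.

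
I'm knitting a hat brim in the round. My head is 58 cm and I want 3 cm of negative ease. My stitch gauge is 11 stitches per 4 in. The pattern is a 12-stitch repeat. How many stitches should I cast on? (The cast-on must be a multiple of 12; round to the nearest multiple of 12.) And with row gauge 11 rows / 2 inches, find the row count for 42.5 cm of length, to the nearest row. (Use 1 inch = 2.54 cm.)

Finished = 58 − 3 = 55 cm.
55 cm × 1/2.54 = 21.65 inches.
11/4 = 2.75 sts per in; 21.65 × 2.75 = 59.55 sts.
Nearest multiple of 12 → 60.
42.5 cm = 16.73 inches; × 5.5 = 92.03 → 92 rows.

Cast on 60 stitches; work 92 rows.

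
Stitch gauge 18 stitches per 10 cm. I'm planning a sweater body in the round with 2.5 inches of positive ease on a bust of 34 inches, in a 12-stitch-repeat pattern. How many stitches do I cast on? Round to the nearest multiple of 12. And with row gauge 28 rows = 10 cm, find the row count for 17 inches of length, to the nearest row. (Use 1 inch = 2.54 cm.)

Cast on 168 stitches; work 121 rows.

Finished = 34 + 2.5 = 36.5 inches.
36.5 inches × 2.54 = 92.71 cm.
18/10 = 1.8 sts per cm; 92.71 × 1.8 = 166.88 sts.
Nearest multiple of 12 → 168.
17 inches = 43.18 cm; × 2.8 = 120.90 → 121 rows.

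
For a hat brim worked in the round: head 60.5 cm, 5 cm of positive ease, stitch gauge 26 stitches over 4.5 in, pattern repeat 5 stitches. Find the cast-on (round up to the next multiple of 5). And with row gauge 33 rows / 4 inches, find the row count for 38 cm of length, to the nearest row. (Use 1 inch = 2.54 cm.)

Cast on 150 stitches; work 123 rows.

Finished = 60.5 + 5 = 65.5 cm.
65.5 cm × 1/2.54 = 25.79 inches.
26/4.5 = 5.778 sts per in; 25.79 × 5.778 = 148.99 sts.
Next multiple of 5 → 150.
38 cm = 14.96 inches; × 8.25 = 123.43 → 123 rows.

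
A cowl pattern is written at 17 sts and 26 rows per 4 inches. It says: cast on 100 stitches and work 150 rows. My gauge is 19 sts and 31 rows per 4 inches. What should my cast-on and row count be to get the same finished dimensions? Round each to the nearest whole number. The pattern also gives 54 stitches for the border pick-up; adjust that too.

Cast on 112 stitches; work 179 rows; border pick-up 60 stitches.

Stitches: 100 × 19/17 = 111.76 → 112.
Rows: 150 × 31/26 = 178.85 → 179.
border pick-up: 54 × 19/17 = 60.35 → 60.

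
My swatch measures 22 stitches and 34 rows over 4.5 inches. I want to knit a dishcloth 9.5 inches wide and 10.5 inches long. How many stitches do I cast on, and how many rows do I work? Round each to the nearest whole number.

Cast on 46 stitches and work 79 rows.

Stitch gauge = 22/4.5 = 4.889 sts/in; 9.5 × 4.889 = 46.44 → 46 sts.
Row gauge = 34/4.5 = 7.556 rows/in; 10.5 × 7.556 = 79.33 → 79 rows.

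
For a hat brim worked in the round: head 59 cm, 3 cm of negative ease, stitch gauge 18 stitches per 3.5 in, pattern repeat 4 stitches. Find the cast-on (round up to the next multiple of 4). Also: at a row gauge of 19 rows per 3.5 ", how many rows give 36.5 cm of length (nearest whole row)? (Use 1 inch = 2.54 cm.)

Finished = 59 − 3 = 56 cm.
56 cm × 1/2.54 = 22.05 inches.
18/3.5 = 5.143 sts per in; 22.05 × 5.143 = 113.39 sts.
Next multiple of 4 → 116.
36.5 cm = 14.37 inches; × 5.429 = 78.01 → 78 rows.

Cast on 116 stitches; work 78 rows.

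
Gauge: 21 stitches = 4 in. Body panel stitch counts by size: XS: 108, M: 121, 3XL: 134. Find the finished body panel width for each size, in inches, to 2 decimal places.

XS 20.57 inches; M 23.05 inches; 3XL 25.52 inches.

21/4 = 5.25 sts per in.
XS: 108 / 5.25 = 20.571 → 20.57 in.
M: 121 / 5.25 = 23.048 → 23.05 in.
3XL: 134 / 5.25 = 25.524 → 25.52 in.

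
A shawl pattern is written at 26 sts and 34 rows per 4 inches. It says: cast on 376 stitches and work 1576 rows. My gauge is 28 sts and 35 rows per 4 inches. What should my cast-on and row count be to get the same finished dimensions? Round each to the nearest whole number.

Cast on 405 stitches; work 1622 rows.

Stitches: 376 × 28/26 = 404.92 → 405.
Rows: 1576 × 35/34 = 1622.35 → 1622.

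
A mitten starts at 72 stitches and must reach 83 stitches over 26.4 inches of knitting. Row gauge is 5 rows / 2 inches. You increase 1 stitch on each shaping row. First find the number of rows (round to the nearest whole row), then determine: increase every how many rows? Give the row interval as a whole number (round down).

Rows = 26.4 × 2.5 = 66.0 → 66 rows.
Stitches to add: 11 → 11 shaping rows (at 1 st each).
66 / 11 = 6.00 → every 6 rows.

Increase every 6th row.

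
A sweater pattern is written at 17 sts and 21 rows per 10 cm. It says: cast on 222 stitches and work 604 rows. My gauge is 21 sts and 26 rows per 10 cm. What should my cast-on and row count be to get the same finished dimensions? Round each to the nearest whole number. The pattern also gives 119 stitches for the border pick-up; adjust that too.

Stitches: 222 × 21/17 = 274.24 → 274.
Rows: 604 × 26/21 = 747.81 → 748.
border pick-up: 119 × 21/17 = 147.00 → 147.

Cast on 274 stitches; work 748 rows; border pick-up 147 stitches.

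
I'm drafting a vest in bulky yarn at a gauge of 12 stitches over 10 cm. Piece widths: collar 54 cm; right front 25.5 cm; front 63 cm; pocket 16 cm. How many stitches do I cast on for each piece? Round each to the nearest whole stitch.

collar 65; right front 31; front 76; pocket 19.

Rate = 12/10 = 1.2 sts per cm.
collar: 54 × 1.2 = 64.80 → 65.
right front: 25.5 × 1.2 = 30.60 → 31.
front: 63 × 1.2 = 75.60 → 76.
pocket: 16 × 1.2 = 19.20 → 19.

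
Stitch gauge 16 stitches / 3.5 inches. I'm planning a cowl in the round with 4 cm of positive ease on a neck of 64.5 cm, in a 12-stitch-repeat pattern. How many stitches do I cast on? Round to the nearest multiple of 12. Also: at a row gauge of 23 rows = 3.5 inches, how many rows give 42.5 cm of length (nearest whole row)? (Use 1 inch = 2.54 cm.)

Finished = 64.5 + 4 = 68.5 cm.
68.5 cm × 1/2.54 = 26.97 inches.
16/3.5 = 4.571 sts per in; 26.97 × 4.571 = 123.28 sts.
Nearest multiple of 12 → 120.
42.5 cm = 16.73 inches; × 6.571 = 109.96 → 110 rows.

Cast on 120 stitches; work 110 rows.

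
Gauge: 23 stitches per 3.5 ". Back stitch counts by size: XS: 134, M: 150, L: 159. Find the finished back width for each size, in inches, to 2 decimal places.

XS 20.39 inches; M 22.83 inches; L 24.20 inches.

23/3.5 = 6.571 sts per in.
XS: 134 / 6.571 = 20.391 → 20.39 in.
M: 150 / 6.571 = 22.826 → 22.83 in.
L: 159 / 6.571 = 24.196 → 24.20 in.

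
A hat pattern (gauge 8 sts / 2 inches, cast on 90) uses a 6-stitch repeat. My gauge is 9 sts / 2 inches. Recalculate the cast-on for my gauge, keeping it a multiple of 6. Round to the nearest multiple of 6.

Cast on 102 stitches.

90 × 9 / 8 = 101.25.
Nearest multiple of 6: 102.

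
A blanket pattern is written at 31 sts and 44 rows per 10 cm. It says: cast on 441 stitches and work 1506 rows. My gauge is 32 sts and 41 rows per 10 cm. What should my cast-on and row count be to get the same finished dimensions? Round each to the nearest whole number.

Stitches: 441 × 32/31 = 455.23 → 455.
Rows: 1506 × 41/44 = 1403.32 → 1403.

Cast on 455 stitches; work 1403 rows.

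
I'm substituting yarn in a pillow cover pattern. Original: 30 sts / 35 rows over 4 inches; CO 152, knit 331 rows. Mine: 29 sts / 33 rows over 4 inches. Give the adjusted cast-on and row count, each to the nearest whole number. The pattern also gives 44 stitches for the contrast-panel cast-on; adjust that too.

Stitches: 152 × 29/30 = 146.93 → 147.
Rows: 331 × 33/35 = 312.09 → 312.
contrast-panel cast-on: 44 × 29/30 = 42.53 → 43.

Cast on 147 stitches; work 312 rows; contrast-panel cast-on 43 stitches.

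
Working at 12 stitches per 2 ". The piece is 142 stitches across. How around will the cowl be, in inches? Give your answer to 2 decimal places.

12 stitches / 2 inch = 6 stitches per inch.
142 / 6 = 23.667 inches.

23.67 inches.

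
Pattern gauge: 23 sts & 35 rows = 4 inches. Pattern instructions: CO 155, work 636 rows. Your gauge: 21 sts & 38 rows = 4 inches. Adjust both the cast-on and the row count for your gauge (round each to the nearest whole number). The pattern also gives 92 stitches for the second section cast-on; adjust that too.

Stitches: 155 × 21/23 = 141.52 → 142.
Rows: 636 × 38/35 = 690.51 → 691.
second section cast-on: 92 × 21/23 = 84.00 → 84.

Cast on 142 stitches; work 691 rows; second section cast-on 84 stitches.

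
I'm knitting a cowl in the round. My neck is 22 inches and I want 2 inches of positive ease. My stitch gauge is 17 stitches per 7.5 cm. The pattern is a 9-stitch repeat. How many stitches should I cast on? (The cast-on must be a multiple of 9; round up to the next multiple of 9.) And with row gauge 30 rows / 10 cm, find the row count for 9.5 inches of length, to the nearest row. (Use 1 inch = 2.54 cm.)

Finished = 22 + 2 = 24 inches.
24 inches × 2.54 = 60.96 cm.
17/7.5 = 2.267 sts per cm; 60.96 × 2.267 = 138.18 sts.
Next multiple of 9 → 144.
9.5 inches = 24.13 cm; × 3 = 72.39 → 72 rows.

Cast on 144 stitches; work 72 rows.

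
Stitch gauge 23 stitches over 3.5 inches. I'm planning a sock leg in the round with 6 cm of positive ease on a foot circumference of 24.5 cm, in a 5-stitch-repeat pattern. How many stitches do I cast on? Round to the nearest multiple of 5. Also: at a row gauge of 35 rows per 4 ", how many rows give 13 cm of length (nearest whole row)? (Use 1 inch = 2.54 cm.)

Cast on 80 stitches; work 45 rows.

Finished = 24.5 + 6 = 30.5 cm.
30.5 cm × 1/2.54 = 12.01 inches.
23/3.5 = 6.571 sts per in; 12.01 × 6.571 = 78.91 sts.
Nearest multiple of 5 → 80.
13 cm = 5.12 inches; × 8.75 = 44.78 → 45 rows.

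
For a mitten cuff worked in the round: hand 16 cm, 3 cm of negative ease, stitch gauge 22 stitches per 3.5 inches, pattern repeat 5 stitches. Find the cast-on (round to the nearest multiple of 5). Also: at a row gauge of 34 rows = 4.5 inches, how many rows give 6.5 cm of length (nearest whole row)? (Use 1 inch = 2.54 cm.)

Finished = 16 − 3 = 13 cm.
13 cm × 1/2.54 = 5.12 inches.
22/3.5 = 6.286 sts per in; 5.12 × 6.286 = 32.17 sts.
Nearest multiple of 5 → 30.
6.5 cm = 2.56 inches; × 7.556 = 19.34 → 19 rows.

Cast on 30 stitches; work 19 rows.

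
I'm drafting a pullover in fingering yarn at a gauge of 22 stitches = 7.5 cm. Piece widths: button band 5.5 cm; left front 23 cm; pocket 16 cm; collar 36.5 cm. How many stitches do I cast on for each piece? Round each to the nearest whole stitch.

button band 16; left front 67; pocket 47; collar 107.

Rate = 22/7.5 = 2.933 sts per cm.
button band: 5.5 × 2.933 = 16.13 → 16.
left front: 23 × 2.933 = 67.47 → 67.
pocket: 16 × 2.933 = 46.93 → 47.
collar: 36.5 × 2.933 = 107.07 → 107.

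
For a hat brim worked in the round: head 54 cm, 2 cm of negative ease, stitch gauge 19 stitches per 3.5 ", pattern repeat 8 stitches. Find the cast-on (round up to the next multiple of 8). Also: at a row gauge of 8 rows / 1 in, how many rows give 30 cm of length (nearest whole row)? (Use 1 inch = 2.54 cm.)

Finished = 54 − 2 = 52 cm.
52 cm × 1/2.54 = 20.47 inches.
19/3.5 = 5.429 sts per in; 20.47 × 5.429 = 111.14 sts.
Next multiple of 8 → 112.
30 cm = 11.81 inches; × 8 = 94.49 → 94 rows.

Cast on 112 stitches; work 94 rows.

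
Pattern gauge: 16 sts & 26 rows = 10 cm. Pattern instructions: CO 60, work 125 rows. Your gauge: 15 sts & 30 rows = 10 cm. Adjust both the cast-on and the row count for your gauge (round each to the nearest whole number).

Cast on 56 stitches; work 144 rows.

Stitches: 60 × 15/16 = 56.25 → 56.
Rows: 125 × 30/26 = 144.23 → 144.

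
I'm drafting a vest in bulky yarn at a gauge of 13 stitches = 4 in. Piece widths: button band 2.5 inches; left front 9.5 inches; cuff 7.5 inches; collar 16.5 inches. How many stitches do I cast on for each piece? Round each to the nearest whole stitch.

button band 8; left front 31; cuff 24; collar 54.

Rate = 13/4 = 3.25 sts per in.
button band: 2.5 × 3.25 = 8.12 → 8.
left front: 9.5 × 3.25 = 30.88 → 31.
cuff: 7.5 × 3.25 = 24.38 → 24.
collar: 16.5 × 3.25 = 53.62 → 54.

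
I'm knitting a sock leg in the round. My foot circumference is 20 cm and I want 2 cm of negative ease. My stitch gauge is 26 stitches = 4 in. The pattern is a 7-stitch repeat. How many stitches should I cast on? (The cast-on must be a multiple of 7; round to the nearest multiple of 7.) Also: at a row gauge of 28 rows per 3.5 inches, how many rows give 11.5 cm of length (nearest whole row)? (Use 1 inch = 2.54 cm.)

Cast on 49 stitches; work 36 rows.

Finished = 20 − 2 = 18 cm.
18 cm × 1/2.54 = 7.09 inches.
26/4 = 6.5 sts per in; 7.09 × 6.5 = 46.06 sts.
Nearest multiple of 7 → 49.
11.5 cm = 4.53 inches; × 8 = 36.22 → 36 rows.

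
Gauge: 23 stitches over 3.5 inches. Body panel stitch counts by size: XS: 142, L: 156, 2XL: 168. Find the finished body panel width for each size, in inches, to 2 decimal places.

23/3.5 = 6.571 sts per in.
XS: 142 / 6.571 = 21.609 → 21.61 in.
L: 156 / 6.571 = 23.739 → 23.74 in.
2XL: 168 / 6.571 = 25.565 → 25.57 in.

XS 21.61 inches; L 23.74 inches; 2XL 25.57 inches.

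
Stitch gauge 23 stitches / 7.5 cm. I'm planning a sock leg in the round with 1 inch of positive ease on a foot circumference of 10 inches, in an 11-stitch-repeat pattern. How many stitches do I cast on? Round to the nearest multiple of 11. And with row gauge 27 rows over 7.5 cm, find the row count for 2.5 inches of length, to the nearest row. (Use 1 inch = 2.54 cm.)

Finished = 10 + 1 = 11 inches.
11 inches × 2.54 = 27.94 cm.
23/7.5 = 3.067 sts per cm; 27.94 × 3.067 = 85.68 sts.
Nearest multiple of 11 → 88.
2.5 inches = 6.35 cm; × 3.6 = 22.86 → 23 rows.

Cast on 88 stitches; work 23 rows.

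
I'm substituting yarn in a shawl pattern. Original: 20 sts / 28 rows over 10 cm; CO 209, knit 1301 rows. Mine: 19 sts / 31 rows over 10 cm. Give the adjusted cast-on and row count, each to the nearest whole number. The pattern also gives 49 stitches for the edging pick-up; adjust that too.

Stitches: 209 × 19/20 = 198.55 → 199.
Rows: 1301 × 31/28 = 1440.39 → 1440.
edging pick-up: 49 × 19/20 = 46.55 → 47.

Cast on 199 stitches; work 1440 rows; edging pick-up 47 stitches.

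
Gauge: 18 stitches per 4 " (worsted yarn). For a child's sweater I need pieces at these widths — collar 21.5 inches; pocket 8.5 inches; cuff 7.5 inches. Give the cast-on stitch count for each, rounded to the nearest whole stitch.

collar 97; pocket 38; cuff 34.

Rate = 18/4 = 4.5 sts per in.
collar: 21.5 × 4.5 = 96.75 → 97.
pocket: 8.5 × 4.5 = 38.25 → 38.
cuff: 7.5 × 4.5 = 33.75 → 34.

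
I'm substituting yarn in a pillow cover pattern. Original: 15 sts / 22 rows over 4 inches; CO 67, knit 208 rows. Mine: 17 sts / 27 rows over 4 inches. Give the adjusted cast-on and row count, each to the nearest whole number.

Stitches: 67 × 17/15 = 75.93 → 76.
Rows: 208 × 27/22 = 255.27 → 255.

Cast on 76 stitches; work 255 rows.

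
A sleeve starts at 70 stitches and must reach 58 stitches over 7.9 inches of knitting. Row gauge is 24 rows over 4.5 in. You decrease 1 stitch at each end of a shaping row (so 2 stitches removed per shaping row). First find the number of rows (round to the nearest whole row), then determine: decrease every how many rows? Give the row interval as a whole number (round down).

Decrease every 7th row.

Rows = 7.9 × 5.333 = 42.1 → 42 rows.
Stitches to remove: 12 → 6 shaping rows (at 2 st each).
42 / 6 = 7.00 → every 7 rows.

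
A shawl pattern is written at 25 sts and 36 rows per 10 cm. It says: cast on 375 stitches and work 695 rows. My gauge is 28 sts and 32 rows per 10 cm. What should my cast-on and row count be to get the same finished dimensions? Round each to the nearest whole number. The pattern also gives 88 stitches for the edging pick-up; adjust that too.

Stitches: 375 × 28/25 = 420.00 → 420.
Rows: 695 × 32/36 = 617.78 → 618.
edging pick-up: 88 × 28/25 = 98.56 → 99.

Cast on 420 stitches; work 618 rows; edging pick-up 99 stitches.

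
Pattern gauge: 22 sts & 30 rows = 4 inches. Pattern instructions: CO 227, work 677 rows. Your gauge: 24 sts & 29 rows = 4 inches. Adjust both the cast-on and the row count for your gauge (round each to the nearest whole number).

Stitches: 227 × 24/22 = 247.64 → 248.
Rows: 677 × 29/30 = 654.43 → 654.

Cast on 248 stitches; work 654 rows.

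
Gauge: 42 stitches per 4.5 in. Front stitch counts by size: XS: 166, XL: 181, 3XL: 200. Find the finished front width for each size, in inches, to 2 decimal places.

XS 17.79 inches; XL 19.39 inches; 3XL 21.43 inches.

42/4.5 = 9.333 sts per in.
XS: 166 / 9.333 = 17.786 → 17.79 in.
XL: 181 / 9.333 = 19.393 → 19.39 in.
3XL: 200 / 9.333 = 21.429 → 21.43 in.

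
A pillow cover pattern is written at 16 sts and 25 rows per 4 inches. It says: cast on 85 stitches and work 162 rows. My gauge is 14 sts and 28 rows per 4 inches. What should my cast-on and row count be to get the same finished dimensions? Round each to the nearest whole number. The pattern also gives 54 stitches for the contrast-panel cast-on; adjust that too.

Stitches: 85 × 14/16 = 74.38 → 74.
Rows: 162 × 28/25 = 181.44 → 181.
contrast-panel cast-on: 54 × 14/16 = 47.25 → 47.

Cast on 74 stitches; work 181 rows; contrast-panel cast-on 47 stitches.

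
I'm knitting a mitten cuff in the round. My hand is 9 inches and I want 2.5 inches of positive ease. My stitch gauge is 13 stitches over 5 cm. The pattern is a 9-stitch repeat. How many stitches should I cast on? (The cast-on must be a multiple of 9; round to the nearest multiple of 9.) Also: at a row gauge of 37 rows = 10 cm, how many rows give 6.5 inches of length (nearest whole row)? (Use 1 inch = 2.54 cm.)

Finished = 9 + 2.5 = 11.5 inches.
11.5 inches × 2.54 = 29.21 cm.
13/5 = 2.6 sts per cm; 29.21 × 2.6 = 75.95 sts.
Nearest multiple of 9 → 72.
6.5 inches = 16.51 cm; × 3.7 = 61.09 → 61 rows.

Cast on 72 stitches; work 61 rows.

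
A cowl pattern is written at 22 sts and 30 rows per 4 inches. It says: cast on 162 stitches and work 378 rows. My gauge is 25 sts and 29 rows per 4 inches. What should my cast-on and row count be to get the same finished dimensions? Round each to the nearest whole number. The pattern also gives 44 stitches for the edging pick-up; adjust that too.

Cast on 184 stitches; work 365 rows; edging pick-up 50 stitches.

Stitches: 162 × 25/22 = 184.09 → 184.
Rows: 378 × 29/30 = 365.40 → 365.
edging pick-up: 44 × 25/22 = 50.00 → 50.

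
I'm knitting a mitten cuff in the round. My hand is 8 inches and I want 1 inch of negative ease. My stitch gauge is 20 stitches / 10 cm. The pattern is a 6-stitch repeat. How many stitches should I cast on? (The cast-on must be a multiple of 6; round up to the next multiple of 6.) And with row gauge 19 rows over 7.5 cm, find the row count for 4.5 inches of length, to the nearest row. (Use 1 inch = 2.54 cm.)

Cast on 36 stitches; work 29 rows.

Finished = 8 − 1 = 7 inches.
7 inches × 2.54 = 17.78 cm.
20/10 = 2 sts per cm; 17.78 × 2 = 35.56 sts.
Next multiple of 6 → 36.
4.5 inches = 11.43 cm; × 2.533 = 28.96 → 29 rows.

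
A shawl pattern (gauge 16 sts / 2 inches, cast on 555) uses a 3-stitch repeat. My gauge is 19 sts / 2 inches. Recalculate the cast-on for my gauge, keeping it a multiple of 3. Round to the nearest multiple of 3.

660 stitches.

555 × 19 / 16 = 659.06.
Nearest multiple of 3: 660.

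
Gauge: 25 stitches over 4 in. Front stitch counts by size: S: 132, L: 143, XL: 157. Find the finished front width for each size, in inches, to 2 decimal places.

S 21.12 inches; L 22.88 inches; XL 25.12 inches.

25/4 = 6.25 sts per in.
S: 132 / 6.25 = 21.120 → 21.12 in.
L: 143 / 6.25 = 22.880 → 22.88 in.
XL: 157 / 6.25 = 25.120 → 25.12 in.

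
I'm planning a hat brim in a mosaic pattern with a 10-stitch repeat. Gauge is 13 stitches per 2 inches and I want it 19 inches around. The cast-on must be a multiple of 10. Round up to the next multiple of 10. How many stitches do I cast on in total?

13 / 2 = 6.5 sts per inch.
19 × 6.5 = 123.50 sts.
Next multiple of 10: 130.

CO 130 sts.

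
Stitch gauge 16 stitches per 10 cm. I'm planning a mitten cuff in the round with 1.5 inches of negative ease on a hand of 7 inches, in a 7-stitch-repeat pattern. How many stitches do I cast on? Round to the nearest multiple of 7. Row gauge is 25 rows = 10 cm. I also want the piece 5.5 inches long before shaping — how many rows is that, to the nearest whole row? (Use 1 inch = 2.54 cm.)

Finished = 7 − 1.5 = 5.5 inches.
5.5 inches × 2.54 = 13.97 cm.
16/10 = 1.6 sts per cm; 13.97 × 1.6 = 22.35 sts.
Nearest multiple of 7 → 21.
5.5 inches = 13.97 cm; × 2.5 = 34.92 → 35 rows.

Cast on 21 stitches; work 35 rows.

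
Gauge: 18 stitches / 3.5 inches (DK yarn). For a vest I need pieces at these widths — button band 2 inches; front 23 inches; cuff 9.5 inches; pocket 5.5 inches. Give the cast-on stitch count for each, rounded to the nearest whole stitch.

Rate = 18/3.5 = 5.143 sts per in.
button band: 2 × 5.143 = 10.29 → 10.
front: 23 × 5.143 = 118.29 → 118.
cuff: 9.5 × 5.143 = 48.86 → 49.
pocket: 5.5 × 5.143 = 28.29 → 28.

button band 10; front 118; cuff 49; pocket 28.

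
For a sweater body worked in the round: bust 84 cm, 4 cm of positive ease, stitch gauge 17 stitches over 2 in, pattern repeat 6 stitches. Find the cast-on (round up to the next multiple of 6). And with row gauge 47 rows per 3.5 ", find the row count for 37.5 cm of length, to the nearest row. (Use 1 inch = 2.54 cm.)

Finished = 84 + 4 = 88 cm.
88 cm × 1/2.54 = 34.65 inches.
17/2 = 8.5 sts per in; 34.65 × 8.5 = 294.49 sts.
Next multiple of 6 → 300.
37.5 cm = 14.76 inches; × 13.429 = 198.26 → 198 rows.

Cast on 300 stitches; work 198 rows.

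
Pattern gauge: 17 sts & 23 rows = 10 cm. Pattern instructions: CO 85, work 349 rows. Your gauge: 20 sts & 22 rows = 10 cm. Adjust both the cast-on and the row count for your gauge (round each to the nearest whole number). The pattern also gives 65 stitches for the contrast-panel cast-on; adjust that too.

Stitches: 85 × 20/17 = 100.00 → 100.
Rows: 349 × 22/23 = 333.83 → 334.
contrast-panel cast-on: 65 × 20/17 = 76.47 → 76.

Cast on 100 stitches; work 334 rows; contrast-panel cast-on 76 stitches.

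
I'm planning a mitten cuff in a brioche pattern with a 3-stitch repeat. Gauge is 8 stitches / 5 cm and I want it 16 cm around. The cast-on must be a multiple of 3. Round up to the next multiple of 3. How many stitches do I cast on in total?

8 / 5 = 1.6 sts per cm.
16 × 1.6 = 25.60 sts.
Next multiple of 3: 27.

Cast on 27 stitches.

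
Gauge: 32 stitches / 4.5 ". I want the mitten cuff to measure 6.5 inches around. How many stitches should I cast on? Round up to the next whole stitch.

32 stitches / 4.5 in = 7.111 stitches per inch.
6.5 × 7.111 = 46.22 stitches.
Round up → 47.

Cast on 47 stitches.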